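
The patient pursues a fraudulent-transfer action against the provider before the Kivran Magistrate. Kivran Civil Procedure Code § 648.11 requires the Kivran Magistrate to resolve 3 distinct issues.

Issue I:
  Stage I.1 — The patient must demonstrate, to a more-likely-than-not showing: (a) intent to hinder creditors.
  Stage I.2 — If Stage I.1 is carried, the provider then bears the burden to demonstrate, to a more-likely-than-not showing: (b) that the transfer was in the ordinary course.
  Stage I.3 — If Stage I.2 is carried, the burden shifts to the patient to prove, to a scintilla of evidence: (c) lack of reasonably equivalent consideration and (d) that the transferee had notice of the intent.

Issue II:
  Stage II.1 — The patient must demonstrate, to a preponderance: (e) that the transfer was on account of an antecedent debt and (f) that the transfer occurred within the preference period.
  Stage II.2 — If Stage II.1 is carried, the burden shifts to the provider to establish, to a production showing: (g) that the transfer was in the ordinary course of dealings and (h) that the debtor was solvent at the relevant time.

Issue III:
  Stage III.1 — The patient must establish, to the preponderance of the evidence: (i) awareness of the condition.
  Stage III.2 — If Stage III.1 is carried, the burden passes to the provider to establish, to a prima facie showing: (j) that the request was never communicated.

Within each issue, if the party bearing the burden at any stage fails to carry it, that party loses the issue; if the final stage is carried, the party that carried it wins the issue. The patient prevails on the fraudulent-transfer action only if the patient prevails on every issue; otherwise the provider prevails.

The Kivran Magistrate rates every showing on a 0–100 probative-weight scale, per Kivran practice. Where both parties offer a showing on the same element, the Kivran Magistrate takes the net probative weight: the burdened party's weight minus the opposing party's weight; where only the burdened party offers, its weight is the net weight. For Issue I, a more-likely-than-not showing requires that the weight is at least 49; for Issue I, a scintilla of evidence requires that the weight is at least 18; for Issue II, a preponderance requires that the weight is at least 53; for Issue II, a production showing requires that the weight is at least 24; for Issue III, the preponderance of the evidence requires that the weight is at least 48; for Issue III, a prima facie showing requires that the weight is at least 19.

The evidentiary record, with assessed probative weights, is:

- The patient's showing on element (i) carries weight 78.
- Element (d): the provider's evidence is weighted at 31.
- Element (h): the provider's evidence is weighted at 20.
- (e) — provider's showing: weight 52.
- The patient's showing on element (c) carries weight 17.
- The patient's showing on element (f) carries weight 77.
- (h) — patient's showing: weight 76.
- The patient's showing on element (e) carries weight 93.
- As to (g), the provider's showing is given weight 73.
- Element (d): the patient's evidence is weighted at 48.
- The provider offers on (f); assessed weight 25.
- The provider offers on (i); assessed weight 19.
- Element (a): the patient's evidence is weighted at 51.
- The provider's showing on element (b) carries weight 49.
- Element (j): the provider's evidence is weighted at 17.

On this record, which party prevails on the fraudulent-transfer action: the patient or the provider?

provider

— Issue I —
At Stage I.1 the patient must meet a more-likely-than-not showing (weight is at least 49): on (a) the weight is 51, which does reach 49, so (a) meets the standard.
  Stage I.1 is satisfied; the onus moves to the provider.
At Stage I.2 the provider must meet a more-likely-than-not showing (weight is at least 49): on (b) the weight is 49, which does reach 49, so (b) meets the standard.
  All elements met. The burden passes to the patient.
At Stage I.3 the patient must meet a scintilla of evidence (weight is at least 18): on (c) the weight is 17, < 18, so (c) does not meet the standard; on (d) the weight is 48 less the opposing 31 gives net 17, which does not reach 18, so (d) does not meet the standard.
  The patient does not carry Stage I.3.
The provider prevails on this issue.
— Issue II —
Stage II.1 — burden on patient; standard: a preponderance (weight is at least 53).
    (e): 93 − 52 = 41 < 53 [not met]
    (f): 77 − 25 = 52 < 53 [not met]
  Not every element is met, so the patient fails to carry Stage II.1.
So the provider prevails on this issue.
— Issue III —
Stage III.1 — burden on patient; standard: the preponderance of the evidence (weight is at least 48).
    (i): 78 − 19 = 59 ≥ 48 [met]
  The patient carries Stage III.1; the provider now bears the burden.
Stage III.2 — burden on provider; standard: a prima facie showing (weight is at least 19).
    (j): 17 < 19 [not met]
  Stage III.2 not carried; the provider fails its burden.
The analysis ends at Stage III.2; the patient prevails on this issue.
Per-issue: Issue I → provider; Issue II → provider; Issue III → patient. The patient must prevail on every issue; overall, the provider prevails.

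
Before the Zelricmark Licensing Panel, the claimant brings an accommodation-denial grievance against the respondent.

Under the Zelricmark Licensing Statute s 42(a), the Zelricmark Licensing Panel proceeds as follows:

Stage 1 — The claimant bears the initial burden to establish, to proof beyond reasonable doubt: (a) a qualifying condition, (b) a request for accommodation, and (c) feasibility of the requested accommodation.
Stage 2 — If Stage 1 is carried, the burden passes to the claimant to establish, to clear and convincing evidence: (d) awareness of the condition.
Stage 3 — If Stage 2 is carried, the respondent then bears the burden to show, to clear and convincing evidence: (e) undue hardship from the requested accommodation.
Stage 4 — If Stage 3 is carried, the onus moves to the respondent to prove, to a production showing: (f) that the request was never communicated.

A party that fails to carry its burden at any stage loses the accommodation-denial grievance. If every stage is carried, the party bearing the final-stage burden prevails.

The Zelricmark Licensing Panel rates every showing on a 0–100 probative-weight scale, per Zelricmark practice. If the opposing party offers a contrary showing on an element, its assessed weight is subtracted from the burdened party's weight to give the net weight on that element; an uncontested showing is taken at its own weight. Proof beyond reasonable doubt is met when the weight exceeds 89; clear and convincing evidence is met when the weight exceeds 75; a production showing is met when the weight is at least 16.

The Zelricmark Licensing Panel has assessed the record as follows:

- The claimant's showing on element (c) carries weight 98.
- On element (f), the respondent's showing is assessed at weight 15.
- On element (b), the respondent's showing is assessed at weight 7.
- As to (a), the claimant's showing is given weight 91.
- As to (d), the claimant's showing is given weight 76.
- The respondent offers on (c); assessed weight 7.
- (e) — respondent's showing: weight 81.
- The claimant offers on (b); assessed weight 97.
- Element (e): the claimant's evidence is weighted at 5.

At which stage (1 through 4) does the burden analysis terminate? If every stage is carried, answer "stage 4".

stage 4

At Stage 1 the claimant must meet proof beyond reasonable doubt (weight exceeds 89): on (a) the weight is 91, > 89, so (a) meets the standard; on (b) the weight is 97 less the opposing 7 gives net 90, > 89, so (b) meets the standard; on (c) the weight is 98 less the opposing 7 gives net 91, which does exceed 89, so (c) meets the standard.
  Stage 1 carried; the burden remains with the claimant.
At Stage 2 the claimant must meet clear and convincing evidence (weight exceeds 75): on (d) the weight is 76, > 75, so (d) meets the standard.
  All elements met. The burden passes to the respondent.
At Stage 3 the respondent must meet clear and convincing evidence (weight exceeds 75): on (e) the weight is 81 less the opposing 5 gives net 76, > 75, so (e) meets the standard.
  All elements met. The respondent retains the burden for Stage 4.
At Stage 4 the respondent must meet a production showing (weight is at least 16): on (f) the weight is 15, which does not reach 16, so (f) does not meet the standard.
  The respondent does not carry Stage 4.
The claimant prevails.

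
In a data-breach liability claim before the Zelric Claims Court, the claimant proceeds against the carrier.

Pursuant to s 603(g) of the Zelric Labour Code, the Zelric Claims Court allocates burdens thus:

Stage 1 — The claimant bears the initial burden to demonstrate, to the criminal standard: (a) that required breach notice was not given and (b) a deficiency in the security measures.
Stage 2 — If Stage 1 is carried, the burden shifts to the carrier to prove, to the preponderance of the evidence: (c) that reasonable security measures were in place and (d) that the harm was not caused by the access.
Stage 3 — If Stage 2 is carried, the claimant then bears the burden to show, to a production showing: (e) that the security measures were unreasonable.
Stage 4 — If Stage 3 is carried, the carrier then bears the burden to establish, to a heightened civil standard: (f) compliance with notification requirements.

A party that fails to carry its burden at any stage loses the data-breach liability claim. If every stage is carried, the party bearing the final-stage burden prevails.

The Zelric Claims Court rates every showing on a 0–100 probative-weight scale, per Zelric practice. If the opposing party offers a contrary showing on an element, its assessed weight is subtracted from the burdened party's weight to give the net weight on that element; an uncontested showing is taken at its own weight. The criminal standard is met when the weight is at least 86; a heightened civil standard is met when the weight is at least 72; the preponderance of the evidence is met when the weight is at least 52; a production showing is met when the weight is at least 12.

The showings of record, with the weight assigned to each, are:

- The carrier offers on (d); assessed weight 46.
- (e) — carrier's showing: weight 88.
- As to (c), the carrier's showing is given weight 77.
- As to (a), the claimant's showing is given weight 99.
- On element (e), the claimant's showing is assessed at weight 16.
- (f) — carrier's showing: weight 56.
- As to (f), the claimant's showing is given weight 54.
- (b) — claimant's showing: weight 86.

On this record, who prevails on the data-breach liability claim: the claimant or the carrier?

Stage 1 (claimant, the criminal standard, weight is at least 86): (a) 99 ≥ 86 — meets; (b) 86 ≥ 86 — meets.
  The claimant carries Stage 1; the carrier now bears the burden.
Stage 2 (carrier, the preponderance of the evidence, weight is at least 52): (c) 77 ≥ 52 — meets; (d) 46 < 52 — fails.
  Not every element is met, so the carrier fails to carry Stage 2.
The analysis ends at Stage 2; the claimant prevails.

claimant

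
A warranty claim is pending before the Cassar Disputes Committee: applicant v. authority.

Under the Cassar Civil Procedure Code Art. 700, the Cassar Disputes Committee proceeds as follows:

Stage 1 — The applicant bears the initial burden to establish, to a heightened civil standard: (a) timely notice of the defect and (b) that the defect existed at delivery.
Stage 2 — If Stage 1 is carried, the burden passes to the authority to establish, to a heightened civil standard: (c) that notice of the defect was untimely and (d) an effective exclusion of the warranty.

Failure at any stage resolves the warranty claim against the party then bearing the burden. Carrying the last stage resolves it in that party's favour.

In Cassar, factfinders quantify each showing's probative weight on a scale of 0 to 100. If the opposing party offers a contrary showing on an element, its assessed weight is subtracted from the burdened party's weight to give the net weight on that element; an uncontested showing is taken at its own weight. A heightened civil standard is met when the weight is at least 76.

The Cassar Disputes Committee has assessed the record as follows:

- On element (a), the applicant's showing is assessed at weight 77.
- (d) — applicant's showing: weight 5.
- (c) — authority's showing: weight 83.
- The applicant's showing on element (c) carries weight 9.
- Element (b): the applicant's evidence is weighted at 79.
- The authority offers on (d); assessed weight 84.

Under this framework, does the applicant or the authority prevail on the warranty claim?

At Stage 1 the applicant must meet a heightened civil standard (weight is at least 76): on (a) the weight is 77, ≥ 76, so (a) meets the standard; on (b) the weight is 79, ≥ 76, so (b) meets the standard.
  Stage 1 is satisfied; the onus moves to the authority.
At Stage 2 the authority must meet a heightened civil standard (weight is at least 76): on (c) the weight is 83 less the opposing 9 gives net 74, which does not reach 76, so (c) does not meet the standard; on (d) the weight is 84 less the opposing 5 gives net 79, ≥ 76, so (d) meets the standard.
  Not every element is met, so the authority fails to carry Stage 2.
So the applicant prevails.

applicant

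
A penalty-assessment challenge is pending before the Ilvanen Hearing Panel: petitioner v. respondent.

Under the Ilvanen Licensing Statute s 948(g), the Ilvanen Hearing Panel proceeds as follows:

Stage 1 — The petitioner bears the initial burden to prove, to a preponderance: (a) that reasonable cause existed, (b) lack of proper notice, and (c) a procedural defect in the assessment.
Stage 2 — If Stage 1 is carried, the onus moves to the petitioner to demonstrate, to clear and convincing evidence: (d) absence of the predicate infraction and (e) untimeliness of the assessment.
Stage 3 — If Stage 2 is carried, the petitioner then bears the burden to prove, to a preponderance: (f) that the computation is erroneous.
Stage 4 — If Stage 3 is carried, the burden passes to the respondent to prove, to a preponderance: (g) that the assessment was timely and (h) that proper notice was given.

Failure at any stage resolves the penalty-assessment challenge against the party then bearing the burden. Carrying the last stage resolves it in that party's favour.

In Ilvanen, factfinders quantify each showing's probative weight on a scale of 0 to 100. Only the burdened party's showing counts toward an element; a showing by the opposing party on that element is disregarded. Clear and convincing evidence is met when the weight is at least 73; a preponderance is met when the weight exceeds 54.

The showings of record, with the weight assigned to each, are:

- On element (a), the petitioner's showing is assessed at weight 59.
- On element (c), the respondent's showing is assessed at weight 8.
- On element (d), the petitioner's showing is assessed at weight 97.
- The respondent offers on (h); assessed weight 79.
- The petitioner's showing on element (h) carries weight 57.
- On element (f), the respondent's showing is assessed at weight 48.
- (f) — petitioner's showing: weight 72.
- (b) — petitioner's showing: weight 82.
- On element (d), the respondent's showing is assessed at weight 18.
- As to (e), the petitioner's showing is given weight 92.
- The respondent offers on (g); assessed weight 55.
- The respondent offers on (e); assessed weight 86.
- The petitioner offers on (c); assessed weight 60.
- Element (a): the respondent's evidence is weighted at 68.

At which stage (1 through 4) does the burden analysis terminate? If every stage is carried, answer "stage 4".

stage 4

At Stage 1 the petitioner must meet a preponderance (weight exceeds 54): on (a) the weight is 59 (the respondent's 68 is given no effect), > 54, so (a) meets the standard; on (b) the weight is 82, which does exceed 54, so (b) meets the standard; on (c) the weight is 60 (the respondent's 8 is given no effect), > 54, so (c) meets the standard.
  Stage 1 is satisfied; the petitioner continues to bear the burden.
At Stage 2 the petitioner must meet clear and convincing evidence (weight is at least 73): on (d) the weight is 97 (the respondent's 18 is given no effect), ≥ 73, so (d) meets the standard; on (e) the weight is 92 (the respondent's 86 is given no effect), ≥ 73, so (e) meets the standard.
  All elements met. The petitioner retains the burden for Stage 3.
At Stage 3 the petitioner must meet a preponderance (weight exceeds 54): on (f) the weight is 72 (the respondent's 48 is given no effect), > 54, so (f) meets the standard.
  Stage 3 carried; the burden shifts to the respondent.
At Stage 4 the respondent must meet a preponderance (weight exceeds 54): on (g) the weight is 55, > 54, so (g) meets the standard; on (h) the weight is 79 (the petitioner's 57 is given no effect), which does exceed 54, so (h) meets the standard.
  The respondent carries the last stage.
Every stage carried; the respondent prevails.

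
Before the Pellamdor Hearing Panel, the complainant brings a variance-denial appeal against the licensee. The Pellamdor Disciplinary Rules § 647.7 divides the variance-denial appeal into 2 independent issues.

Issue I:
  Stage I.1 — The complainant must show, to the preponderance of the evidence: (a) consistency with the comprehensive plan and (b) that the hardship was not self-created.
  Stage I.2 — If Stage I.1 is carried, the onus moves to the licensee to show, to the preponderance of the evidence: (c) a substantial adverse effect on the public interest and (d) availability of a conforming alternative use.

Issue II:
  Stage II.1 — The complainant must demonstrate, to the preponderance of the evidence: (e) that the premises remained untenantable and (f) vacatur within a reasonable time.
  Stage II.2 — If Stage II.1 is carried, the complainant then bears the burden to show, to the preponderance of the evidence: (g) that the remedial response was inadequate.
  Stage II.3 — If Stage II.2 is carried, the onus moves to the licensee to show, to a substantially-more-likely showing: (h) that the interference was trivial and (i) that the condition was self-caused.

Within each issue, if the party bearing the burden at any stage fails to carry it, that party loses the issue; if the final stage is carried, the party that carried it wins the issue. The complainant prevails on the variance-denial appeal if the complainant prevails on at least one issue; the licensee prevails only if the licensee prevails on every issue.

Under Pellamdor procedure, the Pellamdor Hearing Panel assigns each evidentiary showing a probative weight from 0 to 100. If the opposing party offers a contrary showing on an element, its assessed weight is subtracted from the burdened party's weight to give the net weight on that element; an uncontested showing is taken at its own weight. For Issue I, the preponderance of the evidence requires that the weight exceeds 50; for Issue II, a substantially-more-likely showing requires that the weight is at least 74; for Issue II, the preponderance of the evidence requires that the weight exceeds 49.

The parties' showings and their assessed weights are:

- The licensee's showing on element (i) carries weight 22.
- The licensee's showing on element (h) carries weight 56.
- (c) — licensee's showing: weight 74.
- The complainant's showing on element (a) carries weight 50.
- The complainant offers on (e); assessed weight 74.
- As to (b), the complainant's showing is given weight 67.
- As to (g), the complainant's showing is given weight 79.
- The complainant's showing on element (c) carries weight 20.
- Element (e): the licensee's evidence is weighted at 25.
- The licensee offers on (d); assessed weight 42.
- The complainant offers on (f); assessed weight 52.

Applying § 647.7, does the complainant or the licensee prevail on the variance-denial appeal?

— Issue I —
Stage I.1 — burden on complainant; standard: the preponderance of the evidence (weight exceeds 50).
    (a): 50 ≤ 50 [not met]
    (b): 67 > 50 [met]
  Not every element is met, so the complainant fails to carry Stage I.1.
The analysis ends at Stage I.1; the licensee prevails on this issue.
— Issue II —
Stage II.1 (complainant, the preponderance of the evidence, weight exceeds 49): (e) net 74−25=49 ≤ 49 — fails; (f) 52 > 49 — meets.
  Not every element is met, so the complainant fails to carry Stage II.1.
The analysis ends at Stage II.1; the licensee prevails on this issue.
Per-issue: Issue I → licensee; Issue II → licensee. The complainant must prevail on at least one issue; overall, the licensee prevails.

licensee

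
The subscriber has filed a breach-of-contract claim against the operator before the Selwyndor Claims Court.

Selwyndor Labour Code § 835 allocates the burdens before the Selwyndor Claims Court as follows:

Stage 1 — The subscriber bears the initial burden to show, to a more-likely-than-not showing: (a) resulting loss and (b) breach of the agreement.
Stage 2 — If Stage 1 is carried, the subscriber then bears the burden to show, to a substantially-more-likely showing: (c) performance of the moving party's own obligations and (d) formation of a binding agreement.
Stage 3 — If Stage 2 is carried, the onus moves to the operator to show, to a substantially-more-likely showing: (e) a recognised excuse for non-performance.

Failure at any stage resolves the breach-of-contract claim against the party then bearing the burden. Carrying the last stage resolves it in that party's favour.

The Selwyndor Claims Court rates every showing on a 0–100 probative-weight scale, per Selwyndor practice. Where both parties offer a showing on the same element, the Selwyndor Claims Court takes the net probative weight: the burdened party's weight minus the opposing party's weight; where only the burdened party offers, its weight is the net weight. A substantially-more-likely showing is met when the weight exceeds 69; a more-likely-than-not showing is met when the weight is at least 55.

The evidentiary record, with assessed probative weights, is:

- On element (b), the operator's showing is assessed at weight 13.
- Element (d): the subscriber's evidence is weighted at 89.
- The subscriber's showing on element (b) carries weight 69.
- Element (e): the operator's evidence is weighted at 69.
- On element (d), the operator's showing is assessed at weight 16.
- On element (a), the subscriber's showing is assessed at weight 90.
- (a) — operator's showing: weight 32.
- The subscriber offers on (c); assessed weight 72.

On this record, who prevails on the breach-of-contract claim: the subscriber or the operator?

subscriber

At Stage 1 the subscriber must meet a more-likely-than-not showing (weight is at least 55): on (a) the weight is 90 less the opposing 32 gives net 58, ≥ 55, so (a) meets the standard; on (b) the weight is 69 less the opposing 13 gives net 56, ≥ 55, so (b) meets the standard.
  Stage 1 is satisfied; the subscriber continues to bear the burden.
At Stage 2 the subscriber must meet a substantially-more-likely showing (weight exceeds 69): on (c) the weight is 72, > 69, so (c) meets the standard; on (d) the weight is 89 less the opposing 16 gives net 73, which does exceed 69, so (d) meets the standard.
  Stage 2 carried; the burden shifts to the operator.
At Stage 3 the operator must meet a substantially-more-likely showing (weight exceeds 69): on (e) the weight is 69, which does not exceed 69, so (e) does not meet the standard.
  Stage 3 not carried; the operator fails its burden.
The subscriber prevails.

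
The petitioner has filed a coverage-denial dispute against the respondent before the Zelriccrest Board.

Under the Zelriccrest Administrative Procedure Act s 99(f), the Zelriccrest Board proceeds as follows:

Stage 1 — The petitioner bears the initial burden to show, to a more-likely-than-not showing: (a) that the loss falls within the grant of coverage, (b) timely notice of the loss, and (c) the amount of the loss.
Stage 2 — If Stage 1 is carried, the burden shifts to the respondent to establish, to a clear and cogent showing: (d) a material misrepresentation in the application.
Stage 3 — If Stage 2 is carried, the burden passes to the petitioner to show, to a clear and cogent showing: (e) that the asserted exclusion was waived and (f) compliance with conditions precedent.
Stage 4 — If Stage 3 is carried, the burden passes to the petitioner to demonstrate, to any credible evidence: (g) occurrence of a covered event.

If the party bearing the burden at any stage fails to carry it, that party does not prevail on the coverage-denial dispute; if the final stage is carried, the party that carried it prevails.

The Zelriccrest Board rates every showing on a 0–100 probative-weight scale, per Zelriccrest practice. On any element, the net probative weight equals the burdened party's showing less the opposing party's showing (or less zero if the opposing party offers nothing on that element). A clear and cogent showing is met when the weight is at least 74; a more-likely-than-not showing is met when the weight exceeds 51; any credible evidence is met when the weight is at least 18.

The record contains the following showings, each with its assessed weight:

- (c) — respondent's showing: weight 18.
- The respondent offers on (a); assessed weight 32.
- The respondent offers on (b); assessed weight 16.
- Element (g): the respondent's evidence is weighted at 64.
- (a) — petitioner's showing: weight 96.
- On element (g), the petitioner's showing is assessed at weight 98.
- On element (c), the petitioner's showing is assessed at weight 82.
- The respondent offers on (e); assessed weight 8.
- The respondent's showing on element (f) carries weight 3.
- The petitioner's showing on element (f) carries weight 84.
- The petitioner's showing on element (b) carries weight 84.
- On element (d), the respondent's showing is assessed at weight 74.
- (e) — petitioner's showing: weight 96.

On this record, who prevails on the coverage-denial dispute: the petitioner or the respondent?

At Stage 1 the petitioner must meet a more-likely-than-not showing (weight exceeds 51): on (a) the weight is 96 less the opposing 32 gives net 64, > 51, so (a) meets the standard; on (b) the weight is 84 less the opposing 16 gives net 68, which does exceed 51, so (b) meets the standard; on (c) the weight is 82 less the opposing 18 gives net 64, which does exceed 51, so (c) meets the standard.
  All elements met. The burden passes to the respondent.
At Stage 2 the respondent must meet a clear and cogent showing (weight is at least 74): on (d) the weight is 74, ≥ 74, so (d) meets the standard.
  The respondent carries Stage 2; the petitioner now bears the burden.
At Stage 3 the petitioner must meet a clear and cogent showing (weight is at least 74): on (e) the weight is 96 less the opposing 8 gives net 88, which does reach 74, so (e) meets the standard; on (f) the weight is 84 less the opposing 3 gives net 81, ≥ 74, so (f) meets the standard.
  Stage 3 is satisfied; the petitioner continues to bear the burden.
At Stage 4 the petitioner must meet any credible evidence (weight is at least 18): on (g) the weight is 98 less the opposing 64 gives net 34, which does reach 18, so (g) meets the standard.
  Stage 4 carried; the final stage is satisfied.
All stages carried — the petitioner prevails.

petitioner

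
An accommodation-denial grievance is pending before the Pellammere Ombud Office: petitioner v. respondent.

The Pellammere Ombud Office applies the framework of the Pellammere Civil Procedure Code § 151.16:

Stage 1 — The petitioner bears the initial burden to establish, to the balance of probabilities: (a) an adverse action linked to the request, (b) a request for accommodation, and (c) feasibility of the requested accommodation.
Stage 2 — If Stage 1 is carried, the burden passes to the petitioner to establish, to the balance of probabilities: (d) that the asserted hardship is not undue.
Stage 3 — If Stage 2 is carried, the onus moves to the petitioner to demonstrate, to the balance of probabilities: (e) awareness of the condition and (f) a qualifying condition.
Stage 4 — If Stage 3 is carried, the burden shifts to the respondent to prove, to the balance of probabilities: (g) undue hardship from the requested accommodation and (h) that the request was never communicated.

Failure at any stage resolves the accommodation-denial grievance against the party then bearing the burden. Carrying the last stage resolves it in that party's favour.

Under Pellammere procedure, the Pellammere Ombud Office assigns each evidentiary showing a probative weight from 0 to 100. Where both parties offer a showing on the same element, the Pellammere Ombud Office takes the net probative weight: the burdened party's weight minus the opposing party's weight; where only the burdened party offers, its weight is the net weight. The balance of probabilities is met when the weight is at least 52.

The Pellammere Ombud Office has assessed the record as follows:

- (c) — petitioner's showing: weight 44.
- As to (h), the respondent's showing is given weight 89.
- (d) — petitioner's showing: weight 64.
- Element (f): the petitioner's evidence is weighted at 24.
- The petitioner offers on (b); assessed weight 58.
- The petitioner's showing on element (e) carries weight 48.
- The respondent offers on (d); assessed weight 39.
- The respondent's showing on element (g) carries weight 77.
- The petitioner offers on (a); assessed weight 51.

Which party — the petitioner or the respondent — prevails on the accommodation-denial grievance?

respondent

Stage 1 (petitioner, the balance of probabilities, weight is at least 52): (a) 51 < 52 — fails; (b) 58 ≥ 52 — meets; (c) 44 < 52 — fails.
  Not every element is met, so the petitioner fails to carry Stage 1.
The analysis ends at Stage 1; the respondent prevails.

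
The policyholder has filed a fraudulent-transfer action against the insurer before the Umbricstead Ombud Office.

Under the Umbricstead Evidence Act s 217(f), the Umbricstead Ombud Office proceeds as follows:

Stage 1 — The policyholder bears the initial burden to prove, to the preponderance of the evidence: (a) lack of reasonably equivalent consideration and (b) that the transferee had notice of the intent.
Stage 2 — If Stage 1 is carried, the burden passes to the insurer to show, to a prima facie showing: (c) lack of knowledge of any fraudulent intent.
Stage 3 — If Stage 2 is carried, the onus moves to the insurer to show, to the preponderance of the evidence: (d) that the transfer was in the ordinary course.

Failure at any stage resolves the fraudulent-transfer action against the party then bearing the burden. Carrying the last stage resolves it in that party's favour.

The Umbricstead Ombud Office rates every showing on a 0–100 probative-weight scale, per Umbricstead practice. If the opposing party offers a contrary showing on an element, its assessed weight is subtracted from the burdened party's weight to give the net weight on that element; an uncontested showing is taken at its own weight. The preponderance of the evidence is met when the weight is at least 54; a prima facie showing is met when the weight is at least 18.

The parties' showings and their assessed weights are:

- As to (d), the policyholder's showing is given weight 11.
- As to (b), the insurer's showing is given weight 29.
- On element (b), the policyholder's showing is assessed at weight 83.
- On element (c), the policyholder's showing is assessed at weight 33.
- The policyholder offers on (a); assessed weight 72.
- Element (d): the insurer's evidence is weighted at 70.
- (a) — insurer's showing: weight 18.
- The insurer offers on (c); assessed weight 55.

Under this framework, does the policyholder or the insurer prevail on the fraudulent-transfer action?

insurer

Stage 1 — burden on policyholder; standard: the preponderance of the evidence (weight is at least 54).
    (a): 72 − 18 = 54 ≥ 54 [met]
    (b): 83 − 29 = 54 ≥ 54 [met]
  Stage 1 carried; the burden shifts to the insurer.
Stage 2 — burden on insurer; standard: a prima facie showing (weight is at least 18).
    (c): 55 − 33 = 22 ≥ 18 [met]
  Stage 2 is satisfied; the insurer continues to bear the burden.
Stage 3 — burden on insurer; standard: the preponderance of the evidence (weight is at least 54).
    (d): 70 − 11 = 59 ≥ 54 [met]
  All elements met at the final stage.
All stages carried — the insurer prevails.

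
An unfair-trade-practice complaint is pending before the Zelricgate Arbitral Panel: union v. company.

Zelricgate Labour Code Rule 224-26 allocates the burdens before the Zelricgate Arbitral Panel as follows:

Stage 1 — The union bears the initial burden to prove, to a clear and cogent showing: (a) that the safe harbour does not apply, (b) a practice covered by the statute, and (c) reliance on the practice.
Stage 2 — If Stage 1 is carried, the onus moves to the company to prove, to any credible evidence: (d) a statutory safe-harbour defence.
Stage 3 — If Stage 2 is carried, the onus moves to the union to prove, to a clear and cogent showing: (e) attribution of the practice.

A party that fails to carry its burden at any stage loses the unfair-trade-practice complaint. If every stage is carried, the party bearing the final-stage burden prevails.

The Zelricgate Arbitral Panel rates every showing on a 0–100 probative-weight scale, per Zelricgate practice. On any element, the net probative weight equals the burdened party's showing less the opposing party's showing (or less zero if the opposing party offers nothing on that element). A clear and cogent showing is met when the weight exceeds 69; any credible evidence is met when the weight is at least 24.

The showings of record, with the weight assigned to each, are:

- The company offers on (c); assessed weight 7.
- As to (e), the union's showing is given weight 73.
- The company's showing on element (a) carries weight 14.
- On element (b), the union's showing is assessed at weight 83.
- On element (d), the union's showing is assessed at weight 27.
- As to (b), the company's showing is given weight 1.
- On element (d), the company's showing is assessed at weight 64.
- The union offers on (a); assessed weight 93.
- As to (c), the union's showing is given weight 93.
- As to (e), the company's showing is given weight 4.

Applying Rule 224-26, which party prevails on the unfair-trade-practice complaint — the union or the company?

Stage 1 (union, a clear and cogent showing, weight exceeds 69): (a) net 93−14=79 > 69 — meets; (b) net 83−1=82 > 69 — meets; (c) net 93−7=86 > 69 — meets.
  Stage 1 carried; the burden shifts to the company.
Stage 2 (company, any credible evidence, weight is at least 24): (d) net 64−27=37 ≥ 24 — meets.
  All elements met. The burden passes to the union.
Stage 3 (union, a clear and cogent showing, weight exceeds 69): (e) net 73−4=69 ≤ 69 — fails.
  Stage 3 not carried; the union fails its burden.
The analysis ends at Stage 3; the company prevails.

company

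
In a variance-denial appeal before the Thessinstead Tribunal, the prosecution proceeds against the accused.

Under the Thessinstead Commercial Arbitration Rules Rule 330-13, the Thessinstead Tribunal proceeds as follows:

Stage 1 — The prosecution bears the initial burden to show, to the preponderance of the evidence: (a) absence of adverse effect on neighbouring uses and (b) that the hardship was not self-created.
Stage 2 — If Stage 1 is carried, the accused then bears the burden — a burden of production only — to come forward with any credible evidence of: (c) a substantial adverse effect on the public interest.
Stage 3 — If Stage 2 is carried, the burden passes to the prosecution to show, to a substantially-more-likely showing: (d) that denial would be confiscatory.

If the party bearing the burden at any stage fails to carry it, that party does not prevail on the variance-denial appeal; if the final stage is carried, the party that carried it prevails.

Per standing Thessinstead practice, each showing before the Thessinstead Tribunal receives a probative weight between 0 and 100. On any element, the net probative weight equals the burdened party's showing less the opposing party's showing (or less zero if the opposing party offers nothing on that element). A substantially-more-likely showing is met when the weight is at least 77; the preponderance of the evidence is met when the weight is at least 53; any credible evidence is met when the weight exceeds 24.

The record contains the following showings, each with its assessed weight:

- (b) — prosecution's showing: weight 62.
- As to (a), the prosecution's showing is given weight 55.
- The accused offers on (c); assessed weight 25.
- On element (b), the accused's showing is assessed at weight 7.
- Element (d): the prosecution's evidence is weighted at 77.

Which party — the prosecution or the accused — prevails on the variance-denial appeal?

At Stage 1 the prosecution must meet the preponderance of the evidence (weight is at least 53): on (a) the weight is 55, ≥ 53, so (a) meets the standard; on (b) the weight is 62 less the opposing 7 gives net 55, which does reach 53, so (b) meets the standard.
  All elements met. The burden passes to the accused.
At Stage 2 the accused must meet any credible evidence (weight exceeds 24): on (c) the weight is 25, > 24, so (c) meets the standard.
  Stage 2 carried; the burden shifts to the prosecution.
At Stage 3 the prosecution must meet a substantially-more-likely showing (weight is at least 77): on (d) the weight is 77, which does reach 77, so (d) meets the standard.
  Stage 3 carried; the final stage is satisfied.
Every stage carried; the prosecution prevails.

prosecution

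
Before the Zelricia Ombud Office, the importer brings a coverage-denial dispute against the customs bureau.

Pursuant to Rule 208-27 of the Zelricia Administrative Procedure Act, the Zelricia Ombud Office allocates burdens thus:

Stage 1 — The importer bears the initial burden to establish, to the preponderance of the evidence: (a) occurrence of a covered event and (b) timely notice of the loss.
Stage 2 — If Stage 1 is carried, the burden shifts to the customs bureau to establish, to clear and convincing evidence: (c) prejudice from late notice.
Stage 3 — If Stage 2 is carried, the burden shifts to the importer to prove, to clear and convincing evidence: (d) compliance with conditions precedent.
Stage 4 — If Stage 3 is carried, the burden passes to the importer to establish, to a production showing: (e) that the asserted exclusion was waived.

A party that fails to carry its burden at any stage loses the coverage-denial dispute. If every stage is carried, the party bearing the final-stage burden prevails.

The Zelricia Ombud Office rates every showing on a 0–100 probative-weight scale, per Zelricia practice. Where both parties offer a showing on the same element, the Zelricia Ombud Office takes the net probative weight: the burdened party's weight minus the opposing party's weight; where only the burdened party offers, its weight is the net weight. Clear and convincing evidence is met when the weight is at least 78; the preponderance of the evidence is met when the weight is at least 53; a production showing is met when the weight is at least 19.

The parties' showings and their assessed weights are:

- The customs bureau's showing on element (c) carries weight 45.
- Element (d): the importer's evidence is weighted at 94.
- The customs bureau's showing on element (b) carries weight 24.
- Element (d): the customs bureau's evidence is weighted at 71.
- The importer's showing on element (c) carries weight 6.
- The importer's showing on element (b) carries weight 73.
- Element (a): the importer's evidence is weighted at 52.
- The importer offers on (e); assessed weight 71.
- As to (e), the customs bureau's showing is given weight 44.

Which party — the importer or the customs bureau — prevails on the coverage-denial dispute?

customs bureau

At Stage 1 the importer must meet the preponderance of the evidence (weight is at least 53): on (a) the weight is 52, < 53, so (a) does not meet the standard; on (b) the weight is 73 less the opposing 24 gives net 49, < 53, so (b) does not meet the standard.
  Stage 1 not carried; the importer fails its burden.
The customs bureau prevails.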